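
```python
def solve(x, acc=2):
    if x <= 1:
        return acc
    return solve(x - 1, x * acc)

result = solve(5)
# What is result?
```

Accumulator trace (n, acc): (5, 2) -> (4, 10) -> (3, 40) -> (2, 120) -> (1, 240) -> return 240

Answer: 240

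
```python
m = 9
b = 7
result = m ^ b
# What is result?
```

Trace:
`m = 9` → m = 9
`b = 7` → b = 7
`result = m ^ b` → result = 14
So result = 14

Answer: 14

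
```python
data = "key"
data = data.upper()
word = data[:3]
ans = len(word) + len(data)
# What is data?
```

Trace:
`data = "key"` → data = 'key'
`data = data.upper()` → data = 'KEY'
`word = data[:3]` → word = 'KEY'
`ans = len(word) + len(data)` → ans = 6
So data = 'KEY'

Answer: 'KEY'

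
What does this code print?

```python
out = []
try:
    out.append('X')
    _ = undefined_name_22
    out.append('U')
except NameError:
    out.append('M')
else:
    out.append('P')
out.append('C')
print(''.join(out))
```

Execution trace: 'X' (try body) → 'M' (except NameError) → 'C' (after the try/except). Output: XMC

Answer: XMC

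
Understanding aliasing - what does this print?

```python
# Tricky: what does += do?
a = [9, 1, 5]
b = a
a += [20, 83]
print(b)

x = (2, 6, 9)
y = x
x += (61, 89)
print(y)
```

Key concept: += behavior differs for mutable vs immutable.
Step by step:
`a = [9, 1, 5]` → a = [9, 1, 5]
`b = a` → b = [9, 1, 5] (same object as a)
`a += [20, 83]` → a = [9, 1, 5, 20, 83] (same object as b); b = [9, 1, 5, 20, 83] (same object as a)
`print(b)` → prints [9, 1, 5, 20, 83]
`x = (2, 6, 9)` → x = (2, 6, 9)
`y = x` → y = (2, 6, 9)
`x += (61, 89)` → x = (2, 6, 9, 61, 89)
`print(y)` → prints (2, 6, 9)

Answer:
[9, 1, 5, 20, 83]
(2, 6, 9)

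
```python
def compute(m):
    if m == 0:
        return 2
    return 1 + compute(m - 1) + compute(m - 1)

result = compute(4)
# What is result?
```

compute(m) = 1 + 2·compute(m-1), compute(0)=2. Closed form: (2+1)·2^4 - 1 = 47.

Answer: 47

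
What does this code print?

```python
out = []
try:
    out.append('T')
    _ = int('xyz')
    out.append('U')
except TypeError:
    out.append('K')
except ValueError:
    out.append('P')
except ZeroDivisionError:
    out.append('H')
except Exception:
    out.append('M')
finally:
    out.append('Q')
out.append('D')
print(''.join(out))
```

Execution trace: 'T' (try body) → 'P' (except ValueError) → 'Q' (finally) → 'D' (after the try/except). Output: TPQD

Answer: TPQD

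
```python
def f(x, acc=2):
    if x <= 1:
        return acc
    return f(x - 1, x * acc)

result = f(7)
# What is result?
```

Accumulator trace (n, acc): (7, 2) -> (6, 14) -> (5, 84) -> (4, 420) -> (3, 1680) -> (2, 5040) -> (1, 10080) -> return 10080

Answer: 10080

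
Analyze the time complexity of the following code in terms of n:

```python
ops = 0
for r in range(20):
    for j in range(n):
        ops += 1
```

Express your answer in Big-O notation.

Each loop level contributes: 1 × n. Multiplying the contributions gives O(n).

Answer: O(n)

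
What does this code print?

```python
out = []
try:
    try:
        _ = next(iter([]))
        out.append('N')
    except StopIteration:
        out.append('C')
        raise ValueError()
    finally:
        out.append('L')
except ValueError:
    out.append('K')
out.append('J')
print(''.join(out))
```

Execution trace: 'C' (except StopIteration) → 'L' (finally) → 'K' (outer except ValueError) → 'J' (after the try/except). Output: CLKJ

Answer: CLKJ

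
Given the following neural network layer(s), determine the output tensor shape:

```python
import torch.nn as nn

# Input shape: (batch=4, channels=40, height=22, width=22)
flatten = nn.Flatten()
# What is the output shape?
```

Input: (4, 40, 22, 22) -> Output: (4, 19360)

Answer: (4, 19360)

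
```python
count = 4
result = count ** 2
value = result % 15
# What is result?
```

Trace:
`count = 4` → count = 4
`result = count ** 2` → result = 16
`value = result % 15` → value = 1
So result = 16

Answer: 16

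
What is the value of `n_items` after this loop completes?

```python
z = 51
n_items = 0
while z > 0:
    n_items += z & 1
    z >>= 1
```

Count set bits in 51 (binary: 0b110011)
`n_items` takes the values: 0 → 1 → 2 → 3 → 4

Answer: 4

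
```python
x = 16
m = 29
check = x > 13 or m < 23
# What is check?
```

Trace:
`x = 16` → x = 16
`m = 29` → m = 29
`check = x > 13 or m < 23` → check = True
So check = True

Answer: True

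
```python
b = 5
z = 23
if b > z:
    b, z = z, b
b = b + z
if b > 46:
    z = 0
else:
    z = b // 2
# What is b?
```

Trace:
`b = 5` → b = 5
`z = 23` → z = 23
`if b > z: ...` → b > z is False → no variable changes
`b = b + z` → b = 28
`if b > 46: ...` → b > 46 is False, take else branch → z = 14
So b = 28

Answer: 28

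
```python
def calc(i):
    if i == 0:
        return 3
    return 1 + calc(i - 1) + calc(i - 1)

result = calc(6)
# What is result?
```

calc(i) = 1 + 2·calc(i-1), calc(0)=3. Closed form: (3+1)·2^6 - 1 = 255.

Answer: 255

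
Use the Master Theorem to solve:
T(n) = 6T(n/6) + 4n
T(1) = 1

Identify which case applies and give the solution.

a=6, b=6, f(n)=4n. log_6(6) = 1. Since c=1 = 1, Case 2 applies: T(n) = Θ(n^log_b(a) · log n) = O(n log n).

Answer: O(n log n) - Case 2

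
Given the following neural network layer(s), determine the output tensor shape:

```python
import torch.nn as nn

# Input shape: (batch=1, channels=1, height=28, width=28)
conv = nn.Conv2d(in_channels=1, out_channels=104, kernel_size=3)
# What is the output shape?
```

Input: (1, 1, 28, 28) -> Output: (1, 104, 26, 26)

Answer: (1, 104, 26, 26)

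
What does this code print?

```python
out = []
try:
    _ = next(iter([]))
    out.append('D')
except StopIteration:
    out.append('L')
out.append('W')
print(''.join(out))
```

Execution trace: 'L' (except StopIteration) → 'W' (after the try/except). Output: LW

Answer: LW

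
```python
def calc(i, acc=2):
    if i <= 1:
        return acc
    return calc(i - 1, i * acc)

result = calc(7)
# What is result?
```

Accumulator trace (n, acc): (7, 2) -> (6, 14) -> (5, 84) -> (4, 420) -> (3, 1680) -> (2, 5040) -> (1, 10080) -> return 10080

Answer: 10080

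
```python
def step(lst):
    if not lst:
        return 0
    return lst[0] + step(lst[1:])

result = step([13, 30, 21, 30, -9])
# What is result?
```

13 + 30 + 21 + 30 + (-9) + 0 = 85

Answer: 85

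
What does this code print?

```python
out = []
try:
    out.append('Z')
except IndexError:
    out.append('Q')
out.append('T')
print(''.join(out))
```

Execution trace: 'Z' (try body, no exception) → 'T' (after the try/except). Output: ZT

Answer: ZT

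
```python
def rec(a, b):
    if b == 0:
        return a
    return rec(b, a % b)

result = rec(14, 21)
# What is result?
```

rec(14, 21) -> rec(21, 14) -> rec(14, 7) -> rec(7, 0) -> 7

Answer: 7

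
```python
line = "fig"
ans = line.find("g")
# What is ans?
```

Trace:
`line = "fig"` → line = 'fig'
`ans = line.find("g")` → ans = 2
So ans = 2

Answer: 2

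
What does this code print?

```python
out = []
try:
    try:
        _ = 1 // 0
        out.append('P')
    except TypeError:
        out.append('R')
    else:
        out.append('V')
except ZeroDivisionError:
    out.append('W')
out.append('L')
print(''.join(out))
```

Execution trace: 'W' (outer except ZeroDivisionError) → 'L' (after the try/except). Output: WL

Answer: WL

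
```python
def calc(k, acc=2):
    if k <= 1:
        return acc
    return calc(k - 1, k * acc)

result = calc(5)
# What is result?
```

Accumulator trace (n, acc): (5, 2) -> (4, 10) -> (3, 40) -> (2, 120) -> (1, 240) -> return 240

Answer: 240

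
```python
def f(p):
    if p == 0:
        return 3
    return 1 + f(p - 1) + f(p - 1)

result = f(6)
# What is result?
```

f(p) = 1 + 2·f(p-1), f(0)=3. Closed form: (3+1)·2^6 - 1 = 255.

Answer: 255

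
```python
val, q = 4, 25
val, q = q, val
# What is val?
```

Trace:
`val, q = 4, 25` → val = 4; q = 25
`val, q = q, val` → val = 25; q = 4
So val = 25

Answer: 25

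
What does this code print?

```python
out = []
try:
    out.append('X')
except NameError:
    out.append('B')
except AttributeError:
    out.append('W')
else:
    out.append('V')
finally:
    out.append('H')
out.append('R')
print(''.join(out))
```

Execution trace: 'X' (try body, no exception) → 'V' (else) → 'H' (finally) → 'R' (after the try/except). Output: XVHR

Answer: XVHR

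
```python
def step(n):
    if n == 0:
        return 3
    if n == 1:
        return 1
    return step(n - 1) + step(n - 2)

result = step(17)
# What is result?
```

Build up from base cases: step(0)=3, step(1)=1, step(2)=4, step(3)=5, step(4)=9, step(5)=14, step(6)=23, ..., step(17)=4558

Answer: 4558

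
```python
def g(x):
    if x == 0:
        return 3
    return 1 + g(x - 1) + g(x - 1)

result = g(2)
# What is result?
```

g(x) = 1 + 2·g(x-1), g(0)=3. Closed form: (3+1)·2^2 - 1 = 15.

Answer: 15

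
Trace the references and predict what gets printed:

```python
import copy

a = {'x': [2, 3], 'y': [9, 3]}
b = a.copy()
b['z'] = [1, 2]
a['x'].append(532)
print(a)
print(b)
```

Key concept: shallow copy of dict with mutable values.
Step by step:
`a = {'x': [2, 3], 'y': [9, 3]}` → a = {'x': [2, 3], 'y': [9, 3]}
`b = a.copy()` → b = {'x': [2, 3], 'y': [9, 3]}
`b['z'] = [1, 2]` → b = {'x': [2, 3], 'y': [9, 3], 'z': [1, 2]}
`a['x'].append(532)` → a = {'x': [2, 3, 532], 'y': [9, 3]}; b = {'x': [2, 3, 532], 'y': [9, 3], 'z': [1, 2]}
`print(a)` → prints {'x': [2, 3, 532], 'y': [9, 3]}
`print(b)` → prints {'x': [2, 3, 532], 'y': [9, 3], 'z': [1, 2]}

Answer:
{'x': [2, 3, 532], 'y': [9, 3]}
{'x': [2, 3, 532], 'y': [9, 3], 'z': [1, 2]}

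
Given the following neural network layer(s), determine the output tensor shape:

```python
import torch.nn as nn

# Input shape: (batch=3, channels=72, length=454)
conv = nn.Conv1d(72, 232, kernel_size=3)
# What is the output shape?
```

Input: (3, 72, 454) -> Output: (3, 232, 452)

Answer: (3, 232, 452)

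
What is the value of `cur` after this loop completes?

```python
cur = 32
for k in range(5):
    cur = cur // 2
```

Halve 5 times: 32 // 2^5 = 1
`cur` takes the values: 32 → 16 → 8 → 4 → 2 → 1

Answer: 1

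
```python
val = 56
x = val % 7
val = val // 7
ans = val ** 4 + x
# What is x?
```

Trace:
`val = 56` → val = 56
`x = val % 7` → x = 0
`val = val // 7` → val = 8
`ans = val ** 4 + x` → ans = 4096
So x = 0

Answer: 0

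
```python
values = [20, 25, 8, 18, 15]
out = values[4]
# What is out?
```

Trace:
`values = [20, 25, 8, 18, 15]` → values = [20, 25, 8, 18, 15]
`out = values[4]` → out = 15
So out = 15

Answer: 15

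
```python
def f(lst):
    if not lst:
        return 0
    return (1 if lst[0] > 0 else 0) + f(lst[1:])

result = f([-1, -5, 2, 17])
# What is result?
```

Count of positive elements in [-1, -5, 2, 17] = 2

Answer: 2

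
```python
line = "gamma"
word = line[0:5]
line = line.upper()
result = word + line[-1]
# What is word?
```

Trace:
`line = "gamma"` → line = 'gamma'
`word = line[0:5]` → word = 'gamma'
`line = line.upper()` → line = 'GAMMA'
`result = word + line[-1]` → result = 'gammaA'
So word = 'gamma'

Answer: 'gamma'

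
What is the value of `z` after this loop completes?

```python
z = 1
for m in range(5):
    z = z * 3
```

Multiply by 3, 5 times: 1 * 3^5 = 243
`z` takes the values: 1 → 3 → 9 → 27 → 81 → 243

Answer: 243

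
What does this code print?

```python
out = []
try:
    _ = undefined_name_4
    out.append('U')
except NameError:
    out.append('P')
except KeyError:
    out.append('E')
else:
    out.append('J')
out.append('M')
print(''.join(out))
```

Execution trace: 'P' (except NameError) → 'M' (after the try/except). Output: PM

Answer: PM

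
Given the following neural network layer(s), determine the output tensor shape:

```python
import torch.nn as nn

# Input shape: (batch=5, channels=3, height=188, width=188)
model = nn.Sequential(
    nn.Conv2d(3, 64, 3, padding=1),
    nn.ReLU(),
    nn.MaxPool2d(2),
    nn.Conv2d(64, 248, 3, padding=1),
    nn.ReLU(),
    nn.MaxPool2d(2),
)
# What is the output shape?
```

Input: (5, 3, 188, 188) -> after first Conv2d: (5, 64, 188, 188) -> after first MaxPool2d: (5, 64, 94, 94) -> after second Conv2d: (5, 248, 94, 94) -> Output: (5, 248, 47, 47)

Answer: (5, 248, 47, 47)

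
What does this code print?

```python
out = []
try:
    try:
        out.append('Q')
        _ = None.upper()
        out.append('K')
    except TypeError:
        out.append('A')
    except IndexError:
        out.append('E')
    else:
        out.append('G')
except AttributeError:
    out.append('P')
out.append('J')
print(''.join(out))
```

Execution trace: 'Q' (try body) → 'P' (outer except AttributeError) → 'J' (after the try/except). Output: QPJ

Answer: QPJ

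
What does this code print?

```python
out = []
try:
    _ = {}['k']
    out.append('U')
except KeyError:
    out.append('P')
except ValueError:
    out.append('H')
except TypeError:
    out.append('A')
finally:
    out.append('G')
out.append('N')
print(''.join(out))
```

Execution trace: 'P' (except KeyError) → 'G' (finally) → 'N' (after the try/except). Output: PGN

Answer: PGN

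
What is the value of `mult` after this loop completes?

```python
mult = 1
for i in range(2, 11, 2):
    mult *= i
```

Product of even numbers 2 to 10
`mult` takes the values: 1 → 2 → 8 → 48 → 384 → 3840

Answer: 3840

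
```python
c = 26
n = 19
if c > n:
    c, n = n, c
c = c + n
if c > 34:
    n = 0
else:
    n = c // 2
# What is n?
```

Trace:
`c = 26` → c = 26
`n = 19` → n = 19
`if c > n: ...` → c > n is True → c = 19; n = 26
`c = c + n` → c = 45
`if c > 34: ...` → c > 34 is True → n = 0
So n = 0

Answer: 0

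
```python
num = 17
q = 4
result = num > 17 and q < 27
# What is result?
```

Trace:
`num = 17` → num = 17
`q = 4` → q = 4
`result = num > 17 and q < 27` → result = False
So result = False

Answer: False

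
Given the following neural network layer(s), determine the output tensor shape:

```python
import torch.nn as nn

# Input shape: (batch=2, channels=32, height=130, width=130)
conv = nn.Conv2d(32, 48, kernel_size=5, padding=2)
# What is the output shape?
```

Input: (2, 32, 130, 130) -> Output: (2, 48, 130, 130)

Answer: (2, 48, 130, 130)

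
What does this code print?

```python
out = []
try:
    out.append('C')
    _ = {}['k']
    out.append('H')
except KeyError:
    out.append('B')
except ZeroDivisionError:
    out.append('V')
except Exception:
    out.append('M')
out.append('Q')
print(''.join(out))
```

Execution trace: 'C' (try body) → 'B' (except KeyError) → 'Q' (after the try/except). Output: CBQ

Answer: CBQ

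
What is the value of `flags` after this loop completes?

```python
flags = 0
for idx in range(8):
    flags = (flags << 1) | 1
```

Build 8 consecutive 1-bits: 0b11111111
`flags` takes the values: 0 → 1 → 3 → 7 → 15 → 31 → 63 → 127 → 255

Answer: 255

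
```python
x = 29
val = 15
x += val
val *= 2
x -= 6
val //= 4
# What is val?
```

Trace:
`x = 29` → x = 29
`val = 15` → val = 15
`x += val` → x = 44
`val *= 2` → val = 30
`x -= 6` → x = 38
`val //= 4` → val = 7
So val = 7

Answer: 7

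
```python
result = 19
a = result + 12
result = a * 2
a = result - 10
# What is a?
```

Trace:
`result = 19` → result = 19
`a = result + 12` → a = 31
`result = a * 2` → result = 62
`a = result - 10` → a = 52
So a = 52

Answer: 52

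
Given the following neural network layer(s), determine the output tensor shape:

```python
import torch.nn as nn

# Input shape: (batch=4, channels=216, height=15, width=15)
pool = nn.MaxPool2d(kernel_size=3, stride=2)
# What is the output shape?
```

Input: (4, 216, 15, 15) -> Output: (4, 216, 7, 7)

Answer: (4, 216, 7, 7)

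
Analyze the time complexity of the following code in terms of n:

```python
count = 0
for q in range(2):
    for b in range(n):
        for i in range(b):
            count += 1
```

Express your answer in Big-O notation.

Each loop level contributes: 1 × n × n. Multiplying the contributions gives O(n^2).

Answer: O(n^2)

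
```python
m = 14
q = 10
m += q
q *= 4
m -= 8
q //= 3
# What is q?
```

Trace:
`m = 14` → m = 14
`q = 10` → q = 10
`m += q` → m = 24
`q *= 4` → q = 40
`m -= 8` → m = 16
`q //= 3` → q = 13
So q = 13

Answer: 13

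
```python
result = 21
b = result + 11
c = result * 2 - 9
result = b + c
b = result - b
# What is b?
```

Trace:
`result = 21` → result = 21
`b = result + 11` → b = 32
`c = result * 2 - 9` → c = 33
`result = b + c` → result = 65
`b = result - b` → b = 33
So b = 33

Answer: 33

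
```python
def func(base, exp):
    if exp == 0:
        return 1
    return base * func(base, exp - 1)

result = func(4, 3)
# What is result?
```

func(4, 3) = 4 * 4 * 4 = 64

Answer: 64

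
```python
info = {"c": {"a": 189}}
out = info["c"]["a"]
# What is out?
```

Trace:
`info = {"c": {"a": 189}}` → info = {'c': {'a': 189}}
`out = info["c"]["a"]` → out = 189
So out = 189

Answer: 189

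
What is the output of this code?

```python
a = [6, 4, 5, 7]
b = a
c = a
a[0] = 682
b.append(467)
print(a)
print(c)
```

Key concept: multiple aliases.
Step by step:
`a = [6, 4, 5, 7]` → a = [6, 4, 5, 7]
`b = a` → b = [6, 4, 5, 7] (same object as a)
`c = a` → c = [6, 4, 5, 7] (same object as a, b)
`a[0] = 682` → a = [682, 4, 5, 7] (same object as b, c); b = [682, 4, 5, 7] (same object as a, c); c = [682, 4, 5, 7] (same object as a, b)
`b.append(467)` → a = [682, 4, 5, 7, 467] (same object as b, c); b = [682, 4, 5, 7, 467] (same object as a, c); c = [682, 4, 5, 7, 467] (same object as a, b)
`print(a)` → prints [682, 4, 5, 7, 467]
`print(c)` → prints [682, 4, 5, 7, 467]

Answer:
[682, 4, 5, 7, 467]
[682, 4, 5, 7, 467]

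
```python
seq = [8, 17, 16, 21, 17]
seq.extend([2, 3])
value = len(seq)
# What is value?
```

Trace:
`seq = [8, 17, 16, 21, 17]` → seq = [8, 17, 16, 21, 17]
`seq.extend([2, 3])` → seq = [8, 17, 16, 21, 17, 2, 3]
`value = len(seq)` → value = 7
So value = 7

Answer: 7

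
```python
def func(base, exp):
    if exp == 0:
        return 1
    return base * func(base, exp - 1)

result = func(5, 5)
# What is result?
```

func(5, 5) = 5 * 5 * 5 * 5 * 5 = 3125

Answer: 3125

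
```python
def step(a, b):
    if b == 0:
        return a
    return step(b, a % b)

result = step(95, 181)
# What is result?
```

step(95, 181) -> step(181, 95) -> step(95, 86) -> step(86, 9) -> step(9, 5) -> step(5, 4) -> step(4, 1) -> step(1, 0) -> 1

Answer: 1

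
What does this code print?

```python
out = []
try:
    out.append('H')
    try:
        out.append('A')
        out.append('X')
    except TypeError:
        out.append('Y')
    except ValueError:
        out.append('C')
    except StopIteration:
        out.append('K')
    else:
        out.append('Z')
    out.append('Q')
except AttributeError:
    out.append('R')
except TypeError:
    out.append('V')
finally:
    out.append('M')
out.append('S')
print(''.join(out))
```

Execution trace: 'H' (try body) → 'A' (inner try body) → 'X' (inner try body, no exception) → 'Z' (inner else) → 'Q' (try body, no exception) → 'M' (finally) → 'S' (after the try/except). Output: HAXZQMS

Answer: HAXZQMS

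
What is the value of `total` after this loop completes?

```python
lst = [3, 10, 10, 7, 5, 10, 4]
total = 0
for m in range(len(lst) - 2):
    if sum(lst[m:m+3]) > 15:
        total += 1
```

Count windows with sum > 15
`total` takes the values: 0 → 1 → 2 → 3 → 4 → 5

Answer: 5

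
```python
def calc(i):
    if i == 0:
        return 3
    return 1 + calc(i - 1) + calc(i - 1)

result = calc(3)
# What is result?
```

calc(i) = 1 + 2·calc(i-1), calc(0)=3. Closed form: (3+1)·2^3 - 1 = 31.

Answer: 31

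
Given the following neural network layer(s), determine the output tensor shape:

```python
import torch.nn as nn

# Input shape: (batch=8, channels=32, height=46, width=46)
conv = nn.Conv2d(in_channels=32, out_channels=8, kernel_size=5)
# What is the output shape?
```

Input: (8, 32, 46, 46) -> Output: (8, 8, 42, 42)

Answer: (8, 8, 42, 42)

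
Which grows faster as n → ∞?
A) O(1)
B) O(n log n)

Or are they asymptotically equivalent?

O(1) vs O(n log n): Higher order terms dominate.

Answer: B) O(n log n) grows faster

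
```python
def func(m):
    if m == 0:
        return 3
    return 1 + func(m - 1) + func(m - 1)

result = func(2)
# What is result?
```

func(m) = 1 + 2·func(m-1), func(0)=3. Closed form: (3+1)·2^2 - 1 = 15.

Answer: 15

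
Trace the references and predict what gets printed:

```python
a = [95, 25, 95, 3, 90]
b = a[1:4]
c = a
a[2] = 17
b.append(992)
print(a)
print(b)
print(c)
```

Key concept: slice vs alias.
Step by step:
`a = [95, 25, 95, 3, 90]` → a = [95, 25, 95, 3, 90]
`b = a[1:4]` → b = [25, 95, 3]
`c = a` → c = [95, 25, 95, 3, 90] (same object as a)
`a[2] = 17` → a = [95, 25, 17, 3, 90] (same object as c); c = [95, 25, 17, 3, 90] (same object as a)
`b.append(992)` → b = [25, 95, 3, 992]
`print(a)` → prints [95, 25, 17, 3, 90]
`print(b)` → prints [25, 95, 3, 992]
`print(c)` → prints [95, 25, 17, 3, 90]

Answer:
[95, 25, 17, 3, 90]
[25, 95, 3, 992]
[95, 25, 17, 3, 90]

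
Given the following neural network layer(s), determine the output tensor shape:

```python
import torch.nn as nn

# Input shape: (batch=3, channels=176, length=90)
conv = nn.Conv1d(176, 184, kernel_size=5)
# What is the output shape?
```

Input: (3, 176, 90) -> Output: (3, 184, 86)

Answer: (3, 184, 86)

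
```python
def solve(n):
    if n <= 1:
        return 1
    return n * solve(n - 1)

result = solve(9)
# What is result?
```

solve(9) = 9 * 8 * 7 * 6 * 5 * 4 * 3 * 2 * 1 = 362880

Answer: 362880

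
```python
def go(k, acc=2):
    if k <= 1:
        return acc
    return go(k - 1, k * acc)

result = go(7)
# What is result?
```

Accumulator trace (n, acc): (7, 2) -> (6, 14) -> (5, 84) -> (4, 420) -> (3, 1680) -> (2, 5040) -> (1, 10080) -> return 10080

Answer: 10080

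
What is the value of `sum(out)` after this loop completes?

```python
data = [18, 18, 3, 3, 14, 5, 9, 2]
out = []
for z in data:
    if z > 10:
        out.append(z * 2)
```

Sum of doubled values > 10
`out` takes the values: [] → [36] → [36, 36] → [36, 36, 28]
So `sum(out)` = 100

Answer: 100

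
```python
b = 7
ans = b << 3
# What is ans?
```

Trace:
`b = 7` → b = 7
`ans = b << 3` → ans = 56
So ans = 56

Answer: 56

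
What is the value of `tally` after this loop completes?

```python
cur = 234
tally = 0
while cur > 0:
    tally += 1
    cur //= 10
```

Count digits by repeated division by 10
`tally` takes the values: 0 → 1 → 2 → 3

Answer: 3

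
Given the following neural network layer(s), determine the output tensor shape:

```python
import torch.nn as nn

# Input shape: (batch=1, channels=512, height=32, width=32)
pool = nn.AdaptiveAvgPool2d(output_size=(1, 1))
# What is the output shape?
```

Input: (1, 512, 32, 32) -> Output: (1, 512, 1, 1)

Answer: (1, 512, 1, 1)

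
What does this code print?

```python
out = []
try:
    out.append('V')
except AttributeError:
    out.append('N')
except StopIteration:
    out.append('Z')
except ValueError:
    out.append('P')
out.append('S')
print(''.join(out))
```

Execution trace: 'V' (try body, no exception) → 'S' (after the try/except). Output: VS

Answer: VS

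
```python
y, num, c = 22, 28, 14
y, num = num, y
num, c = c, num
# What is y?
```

Trace:
`y, num, c = 22, 28, 14` → y = 22; num = 28; c = 14
`y, num = num, y` → y = 28; num = 22
`num, c = c, num` → num = 14; c = 22
So y = 28

Answer: 28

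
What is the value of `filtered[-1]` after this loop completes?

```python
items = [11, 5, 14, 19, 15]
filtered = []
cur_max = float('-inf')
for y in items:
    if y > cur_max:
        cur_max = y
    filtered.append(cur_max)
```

Running max ends at 19
`filtered` takes the values: [] → [11] → [11, 11] → [11, 11, 14] → [11, 11, 14, 19] → [11, 11, 14, 19, 19]
So `filtered[-1]` = 19

Answer: 19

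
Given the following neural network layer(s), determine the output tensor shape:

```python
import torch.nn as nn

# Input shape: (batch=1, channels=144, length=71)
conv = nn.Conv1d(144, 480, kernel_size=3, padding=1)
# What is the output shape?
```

Input: (1, 144, 71) -> Output: (1, 480, 71)

Answer: (1, 480, 71)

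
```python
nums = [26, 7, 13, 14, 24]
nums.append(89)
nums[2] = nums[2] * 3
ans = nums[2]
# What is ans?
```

Trace:
`nums = [26, 7, 13, 14, 24]` → nums = [26, 7, 13, 14, 24]
`nums.append(89)` → nums = [26, 7, 13, 14, 24, 89]
`nums[2] = nums[2] * 3` → nums = [26, 7, 39, 14, 24, 89]
`ans = nums[2]` → ans = 39
So ans = 39

Answer: 39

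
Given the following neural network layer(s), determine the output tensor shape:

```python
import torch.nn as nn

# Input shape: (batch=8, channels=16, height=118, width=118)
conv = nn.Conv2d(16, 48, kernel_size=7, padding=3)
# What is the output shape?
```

Input: (8, 16, 118, 118) -> Output: (8, 48, 118, 118)

Answer: (8, 48, 118, 118)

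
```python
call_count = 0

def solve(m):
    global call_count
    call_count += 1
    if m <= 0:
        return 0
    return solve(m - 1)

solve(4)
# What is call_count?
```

Linear recursion stepping by 1: 5 calls from m=4 down to ≤0.

Answer: 5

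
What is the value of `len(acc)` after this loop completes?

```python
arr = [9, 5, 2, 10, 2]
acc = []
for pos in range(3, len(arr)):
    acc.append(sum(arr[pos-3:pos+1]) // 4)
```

Number of 4-element averages
`acc` takes the values: [] → [6] → [6, 4]
So `len(acc)` = 2

Answer: 2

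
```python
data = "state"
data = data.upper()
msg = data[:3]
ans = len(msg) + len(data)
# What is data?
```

Trace:
`data = "state"` → data = 'state'
`data = data.upper()` → data = 'STATE'
`msg = data[:3]` → msg = 'STA'
`ans = len(msg) + len(data)` → ans = 8
So data = 'STATE'

Answer: 'STATE'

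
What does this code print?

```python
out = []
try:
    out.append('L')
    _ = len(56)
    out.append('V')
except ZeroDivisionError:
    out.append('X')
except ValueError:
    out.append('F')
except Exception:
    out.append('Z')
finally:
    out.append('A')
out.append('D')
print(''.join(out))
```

Execution trace: 'L' (try body) → 'Z' (except Exception) → 'A' (finally) → 'D' (after the try/except). Output: LZAD

Answer: LZAD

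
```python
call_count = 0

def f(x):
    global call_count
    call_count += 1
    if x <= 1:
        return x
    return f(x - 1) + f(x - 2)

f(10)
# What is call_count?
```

Calls(x) = 1 + Calls(x-1) + Calls(x-2); Calls(0)=Calls(1)=1. For x=10 this gives 177.

Answer: 177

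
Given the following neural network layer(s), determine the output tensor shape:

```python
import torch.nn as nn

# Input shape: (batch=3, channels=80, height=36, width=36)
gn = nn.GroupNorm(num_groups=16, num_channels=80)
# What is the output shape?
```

Input: (3, 80, 36, 36) -> Output: (3, 80, 36, 36)

Answer: (3, 80, 36, 36)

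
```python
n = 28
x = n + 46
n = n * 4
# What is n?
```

Trace:
`n = 28` → n = 28
`x = n + 46` → x = 74
`n = n * 4` → n = 112
So n = 112

Answer: 112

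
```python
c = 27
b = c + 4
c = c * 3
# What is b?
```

Trace:
`c = 27` → c = 27
`b = c + 4` → b = 31
`c = c * 3` → c = 81
So b = 31

Answer: 31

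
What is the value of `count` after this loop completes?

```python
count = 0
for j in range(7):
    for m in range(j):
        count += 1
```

Triangle number: 0+1+2+...+6
`count` takes the values: 0 → 1 → 2 → 3 → 4 → 5 → 6 → 7 → 8 → 9 → 10 → 11 → 12 → 13 → 14 → 15 → 16 → 17 → 18 → 19 → 20 → 21

Answer: 21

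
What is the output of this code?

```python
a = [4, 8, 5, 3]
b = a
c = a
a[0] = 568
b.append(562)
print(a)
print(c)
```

Key concept: multiple aliases.
Step by step:
`a = [4, 8, 5, 3]` → a = [4, 8, 5, 3]
`b = a` → b = [4, 8, 5, 3] (same object as a)
`c = a` → c = [4, 8, 5, 3] (same object as a, b)
`a[0] = 568` → a = [568, 8, 5, 3] (same object as b, c); b = [568, 8, 5, 3] (same object as a, c); c = [568, 8, 5, 3] (same object as a, b)
`b.append(562)` → a = [568, 8, 5, 3, 562] (same object as b, c); b = [568, 8, 5, 3, 562] (same object as a, c); c = [568, 8, 5, 3, 562] (same object as a, b)
`print(a)` → prints [568, 8, 5, 3, 562]
`print(c)` → prints [568, 8, 5, 3, 562]

Answer:
[568, 8, 5, 3, 562]
[568, 8, 5, 3, 562]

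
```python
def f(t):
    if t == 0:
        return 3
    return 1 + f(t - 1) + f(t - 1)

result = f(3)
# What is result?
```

f(t) = 1 + 2·f(t-1), f(0)=3. Closed form: (3+1)·2^3 - 1 = 31.

Answer: 31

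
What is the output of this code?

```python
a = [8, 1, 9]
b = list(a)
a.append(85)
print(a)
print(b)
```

Key concept: list() constructor creates copy.
Step by step:
`a = [8, 1, 9]` → a = [8, 1, 9]
`b = list(a)` → b = [8, 1, 9]
`a.append(85)` → a = [8, 1, 9, 85]
`print(a)` → prints [8, 1, 9, 85]
`print(b)` → prints [8, 1, 9]

Answer:
[8, 1, 9, 85]
[8, 1, 9]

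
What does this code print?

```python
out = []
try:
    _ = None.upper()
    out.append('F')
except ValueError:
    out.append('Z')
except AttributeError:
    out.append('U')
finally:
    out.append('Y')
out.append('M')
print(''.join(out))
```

Execution trace: 'U' (except AttributeError) → 'Y' (finally) → 'M' (after the try/except). Output: UYM

Answer: UYM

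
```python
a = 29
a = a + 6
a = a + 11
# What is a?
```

Trace:
`a = 29` → a = 29
`a = a + 6` → a = 35
`a = a + 11` → a = 46
So a = 46

Answer: 46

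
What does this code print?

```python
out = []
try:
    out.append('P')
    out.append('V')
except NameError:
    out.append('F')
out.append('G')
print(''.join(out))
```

Execution trace: 'P' (try body) → 'V' (try body, no exception) → 'G' (after the try/except). Output: PVG

Answer: PVG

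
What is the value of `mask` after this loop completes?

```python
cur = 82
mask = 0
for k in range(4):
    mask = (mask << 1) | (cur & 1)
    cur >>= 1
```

Reverse lowest 4 bits of 82
`mask` takes the values: 0 → 1 → 2 → 4

Answer: 4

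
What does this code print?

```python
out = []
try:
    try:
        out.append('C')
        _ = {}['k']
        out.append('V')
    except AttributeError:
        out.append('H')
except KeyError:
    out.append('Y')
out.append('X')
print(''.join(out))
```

Execution trace: 'C' (try body) → 'Y' (outer except KeyError) → 'X' (after the try/except). Output: CYX

Answer: CYX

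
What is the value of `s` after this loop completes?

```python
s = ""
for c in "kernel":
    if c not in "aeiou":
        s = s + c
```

Remove vowels from 'kernel'
`s` takes the values: "" → "k" → "kr" → "krn" → "krnl"

Answer: "krnl"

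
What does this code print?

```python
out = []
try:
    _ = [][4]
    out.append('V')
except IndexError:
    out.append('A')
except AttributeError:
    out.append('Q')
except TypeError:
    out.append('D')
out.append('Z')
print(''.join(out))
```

Execution trace: 'A' (except IndexError) → 'Z' (after the try/except). Output: AZ

Answer: AZ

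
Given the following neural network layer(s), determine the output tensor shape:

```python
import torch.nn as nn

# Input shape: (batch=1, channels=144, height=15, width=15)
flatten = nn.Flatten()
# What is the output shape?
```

Input: (1, 144, 15, 15) -> Output: (1, 32400)

Answer: (1, 32400)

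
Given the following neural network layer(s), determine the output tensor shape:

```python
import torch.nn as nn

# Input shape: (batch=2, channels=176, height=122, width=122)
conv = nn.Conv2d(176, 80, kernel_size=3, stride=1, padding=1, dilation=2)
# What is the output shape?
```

Input: (2, 176, 122, 122) -> Output: (2, 80, 120, 120)

Answer: (2, 80, 120, 120)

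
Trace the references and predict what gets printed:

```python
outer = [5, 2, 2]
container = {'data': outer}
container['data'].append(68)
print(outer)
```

Key concept: dict holds reference to list.
Step by step:
`outer = [5, 2, 2]` → outer = [5, 2, 2]
`container = {'data': outer}` → container = {'data': [5, 2, 2]}
`container['data'].append(68)` → outer = [5, 2, 2, 68]; container = {'data': [5, 2, 2, 68]}
`print(outer)` → prints [5, 2, 2, 68]

Answer: [5, 2, 2, 68]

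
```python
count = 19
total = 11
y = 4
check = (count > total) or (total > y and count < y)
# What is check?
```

Trace:
`count = 19` → count = 19
`total = 11` → total = 11
`y = 4` → y = 4
`check = (count > total) or (total > y and count < y)` → check = True
So check = True

Answer: True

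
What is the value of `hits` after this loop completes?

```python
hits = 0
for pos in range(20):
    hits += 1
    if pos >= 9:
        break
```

Loop breaks when pos reaches 9, hits is 10
`hits` takes the values: 0 → 1 → 2 → 3 → 4 → 5 → 6 → 7 → 8 → 9 → 10

Answer: 10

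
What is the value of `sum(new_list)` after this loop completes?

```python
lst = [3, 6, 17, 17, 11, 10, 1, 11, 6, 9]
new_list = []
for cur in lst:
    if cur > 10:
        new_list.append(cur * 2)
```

Sum of doubled values > 10
`new_list` takes the values: [] → [34] → [34, 34] → [34, 34, 22] → [34, 34, 22, 22]
So `sum(new_list)` = 112

Answer: 112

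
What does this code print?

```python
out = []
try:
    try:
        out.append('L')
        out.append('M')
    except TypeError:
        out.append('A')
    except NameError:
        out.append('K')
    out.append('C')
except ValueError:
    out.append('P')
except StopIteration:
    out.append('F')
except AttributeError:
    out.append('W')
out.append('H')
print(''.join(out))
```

Execution trace: 'L' (inner try body) → 'M' (inner try body, no exception) → 'C' (try body, no exception) → 'H' (after the try/except). Output: LMCH

Answer: LMCH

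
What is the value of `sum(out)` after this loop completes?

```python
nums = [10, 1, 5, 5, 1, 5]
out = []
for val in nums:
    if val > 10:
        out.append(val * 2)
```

Sum of doubled values > 10
`out` takes the values: []
So `sum(out)` = 0

Answer: 0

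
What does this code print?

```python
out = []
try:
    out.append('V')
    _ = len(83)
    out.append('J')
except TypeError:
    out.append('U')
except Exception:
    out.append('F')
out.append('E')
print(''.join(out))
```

Execution trace: 'V' (try body) → 'U' (except TypeError) → 'E' (after the try/except). Output: VUE

Answer: VUE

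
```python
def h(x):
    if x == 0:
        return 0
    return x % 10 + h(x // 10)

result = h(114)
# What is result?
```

Sum of digits of 114: 4 + 1 + 1 = 6

Answer: 6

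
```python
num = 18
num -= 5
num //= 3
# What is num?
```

Trace:
`num = 18` → num = 18
`num -= 5` → num = 13
`num //= 3` → num = 4
So num = 4

Answer: 4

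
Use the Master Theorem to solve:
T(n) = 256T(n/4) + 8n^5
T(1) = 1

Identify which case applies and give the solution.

a=256, b=4, f(n)=8n^5. log_4(256) = 4. Since c=5 > 4 and the regularity condition holds (256(n/4)^5 = (256/4^5)n^5 with 256/4^5 < 1), Case 3 applies: T(n) = Θ(f(n)) = O(n^5).

Answer: O(n^5) - Case 3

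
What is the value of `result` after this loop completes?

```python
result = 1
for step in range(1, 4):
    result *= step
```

3! = 6
`result` takes the values: 1 → 2 → 6

Answer: 6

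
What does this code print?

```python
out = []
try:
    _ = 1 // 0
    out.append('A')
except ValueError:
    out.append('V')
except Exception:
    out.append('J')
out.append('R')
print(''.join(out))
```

Execution trace: 'J' (except Exception) → 'R' (after the try/except). Output: JR

Answer: JR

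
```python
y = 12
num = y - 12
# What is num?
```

Trace:
`y = 12` → y = 12
`num = y - 12` → num = 0
So num = 0

Answer: 0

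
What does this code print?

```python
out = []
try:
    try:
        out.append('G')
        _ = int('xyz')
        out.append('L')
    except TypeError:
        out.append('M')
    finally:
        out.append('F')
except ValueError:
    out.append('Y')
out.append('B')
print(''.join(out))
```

Execution trace: 'G' (try body) → 'F' (finally) → 'Y' (outer except ValueError) → 'B' (after the try/except). Output: GFYB

Answer: GFYB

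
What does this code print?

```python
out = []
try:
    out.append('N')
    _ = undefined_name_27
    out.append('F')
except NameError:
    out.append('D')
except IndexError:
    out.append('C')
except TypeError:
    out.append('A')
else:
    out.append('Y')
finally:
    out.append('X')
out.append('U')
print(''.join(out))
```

Execution trace: 'N' (try body) → 'D' (except NameError) → 'X' (finally) → 'U' (after the try/except). Output: NDXU

Answer: NDXU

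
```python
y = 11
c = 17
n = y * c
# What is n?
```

Trace:
`y = 11` → y = 11
`c = 17` → c = 17
`n = y * c` → n = 187
So n = 187

Answer: 187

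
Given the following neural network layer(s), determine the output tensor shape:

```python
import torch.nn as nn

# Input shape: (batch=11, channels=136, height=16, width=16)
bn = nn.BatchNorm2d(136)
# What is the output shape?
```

Input: (11, 136, 16, 16) -> Output: (11, 136, 16, 16)

Answer: (11, 136, 16, 16)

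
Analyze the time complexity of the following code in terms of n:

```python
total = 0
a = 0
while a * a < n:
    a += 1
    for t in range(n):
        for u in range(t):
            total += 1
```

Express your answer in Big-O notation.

Each loop level contributes: √n × n × n. Multiplying the contributions gives O(n^2√n).

Answer: O(n^2√n)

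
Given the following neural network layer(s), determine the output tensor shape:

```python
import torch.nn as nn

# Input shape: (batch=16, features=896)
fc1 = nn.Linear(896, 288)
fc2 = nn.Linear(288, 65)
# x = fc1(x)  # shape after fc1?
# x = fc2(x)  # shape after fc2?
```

Input: (16, 896) -> after fc1: (16, 288) -> Output: (16, 65)

Answer: (16, 65)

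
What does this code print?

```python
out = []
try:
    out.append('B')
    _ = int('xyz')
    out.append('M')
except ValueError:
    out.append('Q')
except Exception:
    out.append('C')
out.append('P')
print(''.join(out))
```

Execution trace: 'B' (try body) → 'Q' (except ValueError) → 'P' (after the try/except). Output: BQP

Answer: BQP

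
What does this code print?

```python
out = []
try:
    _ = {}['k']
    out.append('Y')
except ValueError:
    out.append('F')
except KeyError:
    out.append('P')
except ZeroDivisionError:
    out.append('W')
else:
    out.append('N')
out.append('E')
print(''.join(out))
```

Execution trace: 'P' (except KeyError) → 'E' (after the try/except). Output: PE

Answer: PE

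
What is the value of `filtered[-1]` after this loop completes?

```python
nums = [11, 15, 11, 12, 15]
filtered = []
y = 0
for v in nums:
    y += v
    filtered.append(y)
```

Cumulative sum ends at 64
`filtered` takes the values: [] → [11] → [11, 26] → [11, 26, 37] → [11, 26, 37, 49] → [11, 26, 37, 49, 64]
So `filtered[-1]` = 64

Answer: 64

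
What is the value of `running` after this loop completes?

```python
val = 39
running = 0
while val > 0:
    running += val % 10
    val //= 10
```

Sum digits of 39
`running` takes the values: 0 → 9 → 12

Answer: 12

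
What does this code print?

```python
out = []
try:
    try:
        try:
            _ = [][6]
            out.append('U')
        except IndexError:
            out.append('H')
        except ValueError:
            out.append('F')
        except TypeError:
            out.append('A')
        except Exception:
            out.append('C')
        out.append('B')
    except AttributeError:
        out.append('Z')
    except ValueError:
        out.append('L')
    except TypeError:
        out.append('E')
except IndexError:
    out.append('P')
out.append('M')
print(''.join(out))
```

Execution trace: 'H' (inner except IndexError) → 'B' (try body, no exception) → 'M' (after the try/except). Output: HBM

Answer: HBM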